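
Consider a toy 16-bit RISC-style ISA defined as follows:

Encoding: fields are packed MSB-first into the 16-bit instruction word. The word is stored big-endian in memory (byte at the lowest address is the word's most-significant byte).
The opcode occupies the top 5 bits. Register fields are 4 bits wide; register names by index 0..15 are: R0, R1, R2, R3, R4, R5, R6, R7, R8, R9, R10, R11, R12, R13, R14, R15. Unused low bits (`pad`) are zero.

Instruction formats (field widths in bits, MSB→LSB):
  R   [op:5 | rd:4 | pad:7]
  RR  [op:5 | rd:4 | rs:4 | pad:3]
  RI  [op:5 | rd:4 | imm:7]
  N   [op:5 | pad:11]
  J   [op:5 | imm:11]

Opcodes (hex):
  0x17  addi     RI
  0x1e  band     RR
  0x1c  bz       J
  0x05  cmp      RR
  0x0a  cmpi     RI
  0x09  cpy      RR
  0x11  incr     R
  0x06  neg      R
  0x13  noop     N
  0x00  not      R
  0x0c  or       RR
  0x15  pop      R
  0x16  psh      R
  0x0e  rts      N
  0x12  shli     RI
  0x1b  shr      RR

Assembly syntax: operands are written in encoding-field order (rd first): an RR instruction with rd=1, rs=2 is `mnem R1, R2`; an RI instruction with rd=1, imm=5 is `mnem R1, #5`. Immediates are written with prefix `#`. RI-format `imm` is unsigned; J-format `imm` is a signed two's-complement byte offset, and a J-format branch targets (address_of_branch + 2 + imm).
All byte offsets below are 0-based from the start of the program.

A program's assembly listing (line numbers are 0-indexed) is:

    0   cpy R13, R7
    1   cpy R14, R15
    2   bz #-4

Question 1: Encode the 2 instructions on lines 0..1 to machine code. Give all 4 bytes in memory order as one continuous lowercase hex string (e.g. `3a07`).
0. cpy fields op=0x9:5|rd=13:4|rs=7:4|pad=0:3 → word 4eb8h → 4e b8
1. cpy fields op=0x9:5|rd=14:4|rs=15:4|pad=0:3 → word 4f78h → 4f 78

4eb84f78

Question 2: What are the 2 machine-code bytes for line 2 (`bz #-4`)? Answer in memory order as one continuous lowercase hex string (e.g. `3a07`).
2. bz fields op=0x1c:5|imm=-4:11 → word e7fch → e7 fc

e7fc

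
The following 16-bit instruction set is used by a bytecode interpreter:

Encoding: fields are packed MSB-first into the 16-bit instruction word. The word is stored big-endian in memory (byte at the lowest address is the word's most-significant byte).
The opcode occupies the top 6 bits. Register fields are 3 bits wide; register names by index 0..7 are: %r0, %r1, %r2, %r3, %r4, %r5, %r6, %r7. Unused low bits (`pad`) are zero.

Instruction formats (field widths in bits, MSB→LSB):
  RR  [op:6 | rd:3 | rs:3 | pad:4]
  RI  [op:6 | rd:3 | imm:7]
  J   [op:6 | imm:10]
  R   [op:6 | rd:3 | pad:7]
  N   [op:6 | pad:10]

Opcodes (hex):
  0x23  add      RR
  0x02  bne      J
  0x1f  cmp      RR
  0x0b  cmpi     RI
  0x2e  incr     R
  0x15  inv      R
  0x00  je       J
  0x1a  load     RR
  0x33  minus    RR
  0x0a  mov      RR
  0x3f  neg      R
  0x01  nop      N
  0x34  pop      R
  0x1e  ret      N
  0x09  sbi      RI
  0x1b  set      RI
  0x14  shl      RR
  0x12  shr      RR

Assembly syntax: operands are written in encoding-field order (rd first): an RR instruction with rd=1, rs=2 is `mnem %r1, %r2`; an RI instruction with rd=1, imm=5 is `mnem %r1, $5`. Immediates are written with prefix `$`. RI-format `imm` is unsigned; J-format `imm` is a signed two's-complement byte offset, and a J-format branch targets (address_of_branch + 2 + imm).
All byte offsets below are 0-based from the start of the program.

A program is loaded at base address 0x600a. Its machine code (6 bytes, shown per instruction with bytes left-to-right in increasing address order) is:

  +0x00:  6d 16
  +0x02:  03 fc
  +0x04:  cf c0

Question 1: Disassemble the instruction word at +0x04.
off 0x04: read cf c0 as big → 0xcfc0
  top 6b → 0x33 → minus [RR]
  [9:7] rd=7 = %r7
  [6:4] rs=4 = %r4

minus %r7, %r4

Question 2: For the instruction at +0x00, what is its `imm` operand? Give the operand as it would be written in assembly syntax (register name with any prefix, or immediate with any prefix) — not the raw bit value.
$22

off 0x00: read 6d 16 as big → 0x6d16
  op=0x6d16>>10=0x1b ⇒ set (RI)
  [9:7] rd=2 = %r2
  [6:0] imm=22 = $22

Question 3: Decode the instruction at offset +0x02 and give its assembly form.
off 0x02: read 03 fc as big → 0x03fc
  top 6b → 0x0 → je [J]
  imm: (w>>0)&0x3ff=0x3fc (s10→-4) → $-4

je $-4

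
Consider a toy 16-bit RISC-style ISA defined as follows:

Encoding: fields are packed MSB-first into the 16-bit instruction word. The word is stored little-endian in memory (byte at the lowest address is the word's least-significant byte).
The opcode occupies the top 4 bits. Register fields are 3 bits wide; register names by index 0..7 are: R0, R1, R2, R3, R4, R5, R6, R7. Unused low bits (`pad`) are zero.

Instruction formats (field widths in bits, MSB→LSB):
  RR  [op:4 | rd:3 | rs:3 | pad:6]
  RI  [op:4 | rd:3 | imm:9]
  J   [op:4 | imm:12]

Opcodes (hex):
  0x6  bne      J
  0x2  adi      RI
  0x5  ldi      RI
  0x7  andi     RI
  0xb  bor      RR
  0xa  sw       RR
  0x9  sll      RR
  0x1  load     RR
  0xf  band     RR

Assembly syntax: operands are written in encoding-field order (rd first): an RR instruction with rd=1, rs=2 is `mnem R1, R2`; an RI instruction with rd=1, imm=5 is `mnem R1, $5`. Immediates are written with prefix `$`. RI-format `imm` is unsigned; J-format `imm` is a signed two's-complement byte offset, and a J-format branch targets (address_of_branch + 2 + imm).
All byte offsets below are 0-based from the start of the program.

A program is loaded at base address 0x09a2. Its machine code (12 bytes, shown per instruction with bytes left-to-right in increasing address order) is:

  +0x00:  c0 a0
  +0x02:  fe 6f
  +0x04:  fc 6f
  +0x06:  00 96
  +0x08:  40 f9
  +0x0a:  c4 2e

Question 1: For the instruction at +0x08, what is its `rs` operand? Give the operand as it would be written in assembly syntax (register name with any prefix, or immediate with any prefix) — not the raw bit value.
R5

@+08  little-endian(40 f9) = 0xf940
  top 4b → 0xf → band [RR]
  [11:9] rd=4 = R4
  [8:6] rs=5 = R5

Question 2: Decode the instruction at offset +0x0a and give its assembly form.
adi R7, $196

off 0x0a: read c4 2e as little → 0x2ec4
  top 4b → 0x2 → adi [RI]
  rd: (w>>9)&0x7=0x7 → R7
  imm: (w>>0)&0x1ff=0xc4 → $196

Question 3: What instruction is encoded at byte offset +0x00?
sw R0, R3

[00] c0 a0 → 0xa0c0
  opcode bits[15:12]=0xa: sw/RR
  rd@[11:9]=0x0 ⇒ R0
  rs@[8:6]=0x3 ⇒ R3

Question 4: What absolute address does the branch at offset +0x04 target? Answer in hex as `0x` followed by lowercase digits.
0x09a4

@+04  little-endian(fc 6f) = 0x6ffc
  op=0x6ffc>>12=0x6 ⇒ bne (J)
  imm: (w>>0)&0xfff=0xffc (s12→-4) → $-4
  target = base 0x09a2 + off 0x04 + 2 + imm -4 = 0x09a4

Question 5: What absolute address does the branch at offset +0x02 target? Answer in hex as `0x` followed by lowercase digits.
0x09a4

[02] fe 6f → 0x6ffe
  top 4b → 0x6 → bne [J]
  imm@[11:0]=0xffe (s12→-2) ⇒ $-2
  target = base 0x09a2 + off 0x02 + 2 + imm -2 = 0x09a4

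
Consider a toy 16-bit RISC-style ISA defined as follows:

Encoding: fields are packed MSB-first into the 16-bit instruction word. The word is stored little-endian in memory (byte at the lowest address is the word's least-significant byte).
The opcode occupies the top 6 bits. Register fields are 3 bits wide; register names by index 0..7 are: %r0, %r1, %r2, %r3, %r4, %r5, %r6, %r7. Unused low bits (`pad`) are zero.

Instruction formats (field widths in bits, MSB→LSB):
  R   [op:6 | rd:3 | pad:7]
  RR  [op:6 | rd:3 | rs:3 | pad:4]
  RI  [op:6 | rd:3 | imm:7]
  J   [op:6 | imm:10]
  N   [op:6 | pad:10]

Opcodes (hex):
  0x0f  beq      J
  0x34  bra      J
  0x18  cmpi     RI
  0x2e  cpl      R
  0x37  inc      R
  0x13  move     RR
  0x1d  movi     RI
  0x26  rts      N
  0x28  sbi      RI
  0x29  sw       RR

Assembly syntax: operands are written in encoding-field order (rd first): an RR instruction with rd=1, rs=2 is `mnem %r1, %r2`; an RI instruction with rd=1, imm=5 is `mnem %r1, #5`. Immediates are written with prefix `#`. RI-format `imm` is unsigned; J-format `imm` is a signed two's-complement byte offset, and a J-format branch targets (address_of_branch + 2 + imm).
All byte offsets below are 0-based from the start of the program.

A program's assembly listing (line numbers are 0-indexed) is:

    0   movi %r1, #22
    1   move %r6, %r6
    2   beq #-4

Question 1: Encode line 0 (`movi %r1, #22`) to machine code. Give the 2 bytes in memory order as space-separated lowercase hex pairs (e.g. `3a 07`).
L0: movi op=0x1d:6|rd=1:3|imm=22:7 ⇒ 0x7496 ⇒ little 96 74

96 74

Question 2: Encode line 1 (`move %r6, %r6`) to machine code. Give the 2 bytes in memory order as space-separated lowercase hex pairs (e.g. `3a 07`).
60 4f

1. move fields op=0x13:6|rd=6:3|rs=6:3|pad=0:4 → word 4f60h → 60 4f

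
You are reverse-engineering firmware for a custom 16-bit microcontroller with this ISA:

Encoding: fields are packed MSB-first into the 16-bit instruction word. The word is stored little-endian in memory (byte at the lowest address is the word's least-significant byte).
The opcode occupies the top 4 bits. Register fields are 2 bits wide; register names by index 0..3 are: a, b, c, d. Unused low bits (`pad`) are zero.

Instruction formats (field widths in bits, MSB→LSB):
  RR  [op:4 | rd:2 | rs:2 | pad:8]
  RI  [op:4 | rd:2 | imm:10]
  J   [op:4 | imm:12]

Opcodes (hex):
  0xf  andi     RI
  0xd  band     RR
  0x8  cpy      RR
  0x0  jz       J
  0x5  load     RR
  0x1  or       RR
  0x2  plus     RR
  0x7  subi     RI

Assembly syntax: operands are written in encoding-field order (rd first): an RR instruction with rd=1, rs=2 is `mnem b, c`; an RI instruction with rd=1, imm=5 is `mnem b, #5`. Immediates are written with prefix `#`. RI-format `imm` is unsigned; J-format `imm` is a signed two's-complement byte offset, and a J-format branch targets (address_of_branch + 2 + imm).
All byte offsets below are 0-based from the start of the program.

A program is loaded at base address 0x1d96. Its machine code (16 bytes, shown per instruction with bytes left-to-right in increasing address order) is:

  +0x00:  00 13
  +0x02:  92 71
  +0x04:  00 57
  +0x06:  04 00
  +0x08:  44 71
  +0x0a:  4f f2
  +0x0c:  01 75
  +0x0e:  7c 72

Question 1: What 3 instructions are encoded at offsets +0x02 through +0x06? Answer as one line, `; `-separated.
+0x02: 92 71 ⇒ word 0x7192 (little)
  opcode bits[15:12]=0x7: subi/RI
  rd@[11:10]=0x0 ⇒ a
  imm@[9:0]=0x192 ⇒ #402
+0x04: 00 57 ⇒ word 0x5700 (little)
  opcode bits[15:12]=0x5: load/RR
  rd@[11:10]=0x1 ⇒ b
  rs@[9:8]=0x3 ⇒ d
+0x06: 04 00 ⇒ word 0x0004 (little)
  opcode bits[15:12]=0x0: jz/J
  imm@[11:0]=0x4 ⇒ #4

subi a, #402; load b, d; jz #4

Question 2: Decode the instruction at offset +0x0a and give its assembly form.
andi a, #591

+0x0a: 4f f2 ⇒ word 0xf24f (little)
  opcode bits[15:12]=0xf: andi/RI
  rd@[11:10]=0x0 ⇒ a
  imm@[9:0]=0x24f ⇒ #591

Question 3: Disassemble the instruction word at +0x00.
+0x00: 00 13 ⇒ word 0x1300 (little)
  top 4b → 0x1 → or [RR]
  rd: (w>>10)&0x3=0x0 → a
  rs: (w>>8)&0x3=0x3 → d

or a, d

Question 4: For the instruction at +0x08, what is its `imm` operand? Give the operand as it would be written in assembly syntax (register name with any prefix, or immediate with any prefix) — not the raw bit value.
#324

off 0x08: read 44 71 as little → 0x7144
  top 4b → 0x7 → subi [RI]
  rd: (w>>10)&0x3=0x0 → a
  imm: (w>>0)&0x3ff=0x144 → #324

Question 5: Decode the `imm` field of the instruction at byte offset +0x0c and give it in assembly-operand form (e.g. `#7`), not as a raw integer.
#257

[0c] 01 75 → 0x7501
  top 4b → 0x7 → subi [RI]
  rd@[11:10]=0x1 ⇒ b
  imm@[9:0]=0x101 ⇒ #257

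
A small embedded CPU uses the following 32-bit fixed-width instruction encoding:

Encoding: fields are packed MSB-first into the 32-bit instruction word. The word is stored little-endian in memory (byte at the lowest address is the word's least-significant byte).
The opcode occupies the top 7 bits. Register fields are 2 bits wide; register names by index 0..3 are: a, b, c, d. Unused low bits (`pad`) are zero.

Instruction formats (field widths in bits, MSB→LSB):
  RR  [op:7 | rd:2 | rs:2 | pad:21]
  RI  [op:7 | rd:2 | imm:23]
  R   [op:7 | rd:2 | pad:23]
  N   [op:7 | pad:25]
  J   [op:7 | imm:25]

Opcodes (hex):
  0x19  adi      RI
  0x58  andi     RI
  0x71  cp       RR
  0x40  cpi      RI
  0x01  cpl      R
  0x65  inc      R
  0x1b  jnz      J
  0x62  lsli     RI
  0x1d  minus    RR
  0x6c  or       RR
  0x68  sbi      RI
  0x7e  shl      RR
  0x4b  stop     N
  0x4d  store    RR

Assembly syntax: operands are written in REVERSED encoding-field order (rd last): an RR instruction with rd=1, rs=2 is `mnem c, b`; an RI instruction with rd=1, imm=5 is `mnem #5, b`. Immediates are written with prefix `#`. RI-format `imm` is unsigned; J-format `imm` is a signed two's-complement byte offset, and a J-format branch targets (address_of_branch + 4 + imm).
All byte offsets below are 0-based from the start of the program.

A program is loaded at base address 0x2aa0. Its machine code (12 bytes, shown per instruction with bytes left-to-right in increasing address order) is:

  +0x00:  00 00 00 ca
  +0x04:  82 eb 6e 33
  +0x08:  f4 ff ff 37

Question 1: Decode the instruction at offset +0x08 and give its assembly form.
jnz #-12

[08] f4 ff ff 37 → 0x37fffff4
  opcode bits[31:25]=0x1b: jnz/J
  imm: (w>>0)&0x1ffffff=0x1fffff4 (s25→-12) → #-12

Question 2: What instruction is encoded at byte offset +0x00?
[00] 00 00 00 ca → 0xca000000
  op=0xca000000>>25=0x65 ⇒ inc (R)
  [24:23] rd=0 = a

inc a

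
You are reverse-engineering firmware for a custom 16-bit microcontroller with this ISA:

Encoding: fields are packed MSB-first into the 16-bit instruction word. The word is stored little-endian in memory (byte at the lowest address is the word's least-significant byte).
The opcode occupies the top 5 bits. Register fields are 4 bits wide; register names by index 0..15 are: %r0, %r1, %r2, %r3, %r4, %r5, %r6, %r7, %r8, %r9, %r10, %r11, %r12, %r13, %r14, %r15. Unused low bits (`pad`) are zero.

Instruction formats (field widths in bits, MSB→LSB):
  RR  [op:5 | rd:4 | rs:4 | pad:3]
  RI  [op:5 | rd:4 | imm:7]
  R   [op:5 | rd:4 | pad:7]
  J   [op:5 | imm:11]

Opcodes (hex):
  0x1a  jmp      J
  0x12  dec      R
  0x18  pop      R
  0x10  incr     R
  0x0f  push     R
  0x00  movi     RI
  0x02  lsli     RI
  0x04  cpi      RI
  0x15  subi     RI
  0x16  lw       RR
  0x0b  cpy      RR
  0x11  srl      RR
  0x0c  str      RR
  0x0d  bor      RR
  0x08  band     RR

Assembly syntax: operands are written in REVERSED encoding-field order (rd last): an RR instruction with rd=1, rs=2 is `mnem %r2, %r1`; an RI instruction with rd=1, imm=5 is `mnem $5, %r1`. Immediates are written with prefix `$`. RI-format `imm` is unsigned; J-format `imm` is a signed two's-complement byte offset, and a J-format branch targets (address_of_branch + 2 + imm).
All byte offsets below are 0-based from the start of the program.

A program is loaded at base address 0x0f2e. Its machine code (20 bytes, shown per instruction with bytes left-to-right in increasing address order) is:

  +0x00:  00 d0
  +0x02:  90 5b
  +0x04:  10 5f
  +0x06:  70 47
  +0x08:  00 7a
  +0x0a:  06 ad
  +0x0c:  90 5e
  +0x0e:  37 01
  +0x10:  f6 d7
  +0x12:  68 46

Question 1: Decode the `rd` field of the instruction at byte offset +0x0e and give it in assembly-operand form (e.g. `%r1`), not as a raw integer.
%r2

+0x0e: 37 01 ⇒ word 0x0137 (little)
  top 5b → 0x0 → movi [RI]
  rd@[10:7]=0x2 ⇒ %r2
  imm@[6:0]=0x37 ⇒ $55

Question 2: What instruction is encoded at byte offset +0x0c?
off 0x0c: read 90 5e as little → 0x5e90
  opcode bits[15:11]=0xb: cpy/RR
  rd: (w>>7)&0xf=0xd → %r13
  rs: (w>>3)&0xf=0x2 → %r2

cpy %r2, %r13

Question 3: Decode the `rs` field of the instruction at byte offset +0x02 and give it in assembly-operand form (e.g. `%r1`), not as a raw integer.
[02] 90 5b → 0x5b90
  top 5b → 0xb → cpy [RR]
  rd: (w>>7)&0xf=0x7 → %r7
  rs: (w>>3)&0xf=0x2 → %r2

%r2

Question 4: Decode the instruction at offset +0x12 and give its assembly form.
band %r13, %r12

@+12  little-endian(68 46) = 0x4668
  top 5b → 0x8 → band [RR]
  [10:7] rd=12 = %r12
  [6:3] rs=13 = %r13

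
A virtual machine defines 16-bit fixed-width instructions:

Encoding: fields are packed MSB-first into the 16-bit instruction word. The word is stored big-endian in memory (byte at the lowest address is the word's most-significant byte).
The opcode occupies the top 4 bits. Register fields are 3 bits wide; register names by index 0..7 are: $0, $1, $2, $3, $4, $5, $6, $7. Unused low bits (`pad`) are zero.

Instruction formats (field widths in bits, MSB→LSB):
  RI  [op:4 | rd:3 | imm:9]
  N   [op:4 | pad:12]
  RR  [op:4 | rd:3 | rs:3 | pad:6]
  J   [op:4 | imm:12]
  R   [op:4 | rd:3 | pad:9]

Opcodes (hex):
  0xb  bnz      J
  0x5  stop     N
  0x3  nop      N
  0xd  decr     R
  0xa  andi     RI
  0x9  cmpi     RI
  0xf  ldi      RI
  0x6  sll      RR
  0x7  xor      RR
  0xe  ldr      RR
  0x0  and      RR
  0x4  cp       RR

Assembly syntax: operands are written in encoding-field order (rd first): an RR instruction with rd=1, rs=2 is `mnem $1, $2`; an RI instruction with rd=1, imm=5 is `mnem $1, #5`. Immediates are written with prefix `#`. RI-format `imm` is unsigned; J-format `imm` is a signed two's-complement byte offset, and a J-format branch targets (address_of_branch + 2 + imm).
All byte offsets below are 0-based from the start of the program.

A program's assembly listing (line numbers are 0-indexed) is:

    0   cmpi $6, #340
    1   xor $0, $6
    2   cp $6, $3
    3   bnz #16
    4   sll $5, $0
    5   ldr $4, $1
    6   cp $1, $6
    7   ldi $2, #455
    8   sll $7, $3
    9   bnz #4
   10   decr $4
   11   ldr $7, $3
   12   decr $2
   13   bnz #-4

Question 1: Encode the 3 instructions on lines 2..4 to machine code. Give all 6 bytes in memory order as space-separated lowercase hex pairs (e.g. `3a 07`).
4c c0 b0 10 6a 00

L2: cp op=0x4:4|rd=6:3|rs=3:3|pad=0:6 ⇒ 0x4cc0 ⇒ big 4c c0
L3: bnz op=0xb:4|imm=16:12 ⇒ 0xb010 ⇒ big b0 10
L4: sll op=0x6:4|rd=5:3|rs=0:3|pad=0:6 ⇒ 0x6a00 ⇒ big 6a 00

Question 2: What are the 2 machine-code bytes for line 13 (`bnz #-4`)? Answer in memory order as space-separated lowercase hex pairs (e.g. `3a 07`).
bf fc

line 13 (bnz): pack op=0xb:4|imm=-4:12 = 0xbffc; big→ bf fc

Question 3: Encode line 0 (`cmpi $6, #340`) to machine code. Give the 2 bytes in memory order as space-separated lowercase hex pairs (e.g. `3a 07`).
line 0 (cmpi): pack op=0x9:4|rd=6:3|imm=340:9 = 0x9d54; big→ 9d 54

9d 54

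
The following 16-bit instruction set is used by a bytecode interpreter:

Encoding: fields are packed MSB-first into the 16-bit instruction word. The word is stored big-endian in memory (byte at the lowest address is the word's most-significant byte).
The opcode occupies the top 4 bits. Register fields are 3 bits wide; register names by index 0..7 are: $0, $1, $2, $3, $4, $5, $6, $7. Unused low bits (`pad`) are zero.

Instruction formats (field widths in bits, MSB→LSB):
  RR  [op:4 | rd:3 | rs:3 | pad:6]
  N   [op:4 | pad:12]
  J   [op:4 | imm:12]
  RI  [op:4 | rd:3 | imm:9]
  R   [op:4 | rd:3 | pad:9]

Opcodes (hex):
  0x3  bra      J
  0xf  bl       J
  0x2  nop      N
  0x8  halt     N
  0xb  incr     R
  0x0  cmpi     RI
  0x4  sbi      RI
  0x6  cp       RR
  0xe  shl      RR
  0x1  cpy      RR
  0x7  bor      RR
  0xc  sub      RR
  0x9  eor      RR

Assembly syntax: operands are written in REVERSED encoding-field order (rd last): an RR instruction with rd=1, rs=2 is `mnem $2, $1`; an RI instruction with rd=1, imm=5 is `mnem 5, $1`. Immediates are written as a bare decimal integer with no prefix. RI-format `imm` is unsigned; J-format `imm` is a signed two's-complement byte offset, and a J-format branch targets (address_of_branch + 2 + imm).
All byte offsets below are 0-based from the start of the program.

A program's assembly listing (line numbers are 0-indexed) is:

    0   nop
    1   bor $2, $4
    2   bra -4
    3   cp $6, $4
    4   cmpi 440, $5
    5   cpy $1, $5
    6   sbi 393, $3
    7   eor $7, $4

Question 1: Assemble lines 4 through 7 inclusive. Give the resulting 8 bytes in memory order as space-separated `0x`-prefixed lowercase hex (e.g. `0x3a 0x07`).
0x0b 0xb8 0x1a 0x40 0x47 0x89 0x99 0xc0

4. cmpi fields op=0x0:4|rd=5:3|imm=440:9 → word 0bb8h → 0b b8
5. cpy fields op=0x1:4|rd=5:3|rs=1:3|pad=0:6 → word 1a40h → 1a 40
6. sbi fields op=0x4:4|rd=3:3|imm=393:9 → word 4789h → 47 89
7. eor fields op=0x9:4|rd=4:3|rs=7:3|pad=0:6 → word 99c0h → 99 c0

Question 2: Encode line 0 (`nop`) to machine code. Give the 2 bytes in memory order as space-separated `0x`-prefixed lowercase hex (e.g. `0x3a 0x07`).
line 0 (nop): pack op=0x2:4|pad=0:12 = 0x2000; big→ 20 00

0x20 0x00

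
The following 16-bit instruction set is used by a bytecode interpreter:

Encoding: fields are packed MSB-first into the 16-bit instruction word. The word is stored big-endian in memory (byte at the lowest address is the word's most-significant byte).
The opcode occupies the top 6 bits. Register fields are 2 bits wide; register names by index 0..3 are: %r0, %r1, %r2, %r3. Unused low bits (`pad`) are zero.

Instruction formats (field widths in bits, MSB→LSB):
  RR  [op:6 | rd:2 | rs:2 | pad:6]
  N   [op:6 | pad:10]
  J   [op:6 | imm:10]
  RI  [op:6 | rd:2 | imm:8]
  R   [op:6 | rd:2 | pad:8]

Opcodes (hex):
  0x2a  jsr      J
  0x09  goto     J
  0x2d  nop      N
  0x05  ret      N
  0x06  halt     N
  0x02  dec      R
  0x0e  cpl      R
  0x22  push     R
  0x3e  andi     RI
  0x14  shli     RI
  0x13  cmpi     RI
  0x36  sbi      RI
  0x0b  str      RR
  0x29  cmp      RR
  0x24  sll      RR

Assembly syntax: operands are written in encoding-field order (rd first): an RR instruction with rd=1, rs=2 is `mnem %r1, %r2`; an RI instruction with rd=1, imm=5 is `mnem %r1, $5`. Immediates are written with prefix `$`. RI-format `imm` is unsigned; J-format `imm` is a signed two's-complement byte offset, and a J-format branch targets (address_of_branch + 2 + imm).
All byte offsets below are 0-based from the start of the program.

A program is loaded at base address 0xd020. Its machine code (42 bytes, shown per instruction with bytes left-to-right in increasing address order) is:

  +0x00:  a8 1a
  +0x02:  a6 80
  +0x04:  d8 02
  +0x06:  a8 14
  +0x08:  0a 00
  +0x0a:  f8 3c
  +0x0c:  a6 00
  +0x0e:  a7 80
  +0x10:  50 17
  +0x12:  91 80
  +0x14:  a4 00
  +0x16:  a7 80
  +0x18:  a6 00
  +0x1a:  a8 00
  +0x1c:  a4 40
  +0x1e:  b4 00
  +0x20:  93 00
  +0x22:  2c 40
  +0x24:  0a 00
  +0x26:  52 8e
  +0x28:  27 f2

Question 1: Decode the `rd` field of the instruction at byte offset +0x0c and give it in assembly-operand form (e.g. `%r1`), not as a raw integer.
@+0c  big-endian(a6 00) = 0xa600
  op=0xa600>>10=0x29 ⇒ cmp (RR)
  rd: (w>>8)&0x3=0x2 → %r2
  rs: (w>>6)&0x3=0x0 → %r0

%r2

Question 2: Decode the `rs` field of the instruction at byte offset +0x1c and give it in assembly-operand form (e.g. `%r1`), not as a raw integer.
%r1

@+1c  big-endian(a4 40) = 0xa440
  op=0xa440>>10=0x29 ⇒ cmp (RR)
  [9:8] rd=0 = %r0
  [7:6] rs=1 = %r1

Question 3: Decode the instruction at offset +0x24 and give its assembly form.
dec %r2

+0x24: 0a 00 ⇒ word 0x0a00 (big)
  opcode bits[15:10]=0x2: dec/R
  [9:8] rd=2 = %r2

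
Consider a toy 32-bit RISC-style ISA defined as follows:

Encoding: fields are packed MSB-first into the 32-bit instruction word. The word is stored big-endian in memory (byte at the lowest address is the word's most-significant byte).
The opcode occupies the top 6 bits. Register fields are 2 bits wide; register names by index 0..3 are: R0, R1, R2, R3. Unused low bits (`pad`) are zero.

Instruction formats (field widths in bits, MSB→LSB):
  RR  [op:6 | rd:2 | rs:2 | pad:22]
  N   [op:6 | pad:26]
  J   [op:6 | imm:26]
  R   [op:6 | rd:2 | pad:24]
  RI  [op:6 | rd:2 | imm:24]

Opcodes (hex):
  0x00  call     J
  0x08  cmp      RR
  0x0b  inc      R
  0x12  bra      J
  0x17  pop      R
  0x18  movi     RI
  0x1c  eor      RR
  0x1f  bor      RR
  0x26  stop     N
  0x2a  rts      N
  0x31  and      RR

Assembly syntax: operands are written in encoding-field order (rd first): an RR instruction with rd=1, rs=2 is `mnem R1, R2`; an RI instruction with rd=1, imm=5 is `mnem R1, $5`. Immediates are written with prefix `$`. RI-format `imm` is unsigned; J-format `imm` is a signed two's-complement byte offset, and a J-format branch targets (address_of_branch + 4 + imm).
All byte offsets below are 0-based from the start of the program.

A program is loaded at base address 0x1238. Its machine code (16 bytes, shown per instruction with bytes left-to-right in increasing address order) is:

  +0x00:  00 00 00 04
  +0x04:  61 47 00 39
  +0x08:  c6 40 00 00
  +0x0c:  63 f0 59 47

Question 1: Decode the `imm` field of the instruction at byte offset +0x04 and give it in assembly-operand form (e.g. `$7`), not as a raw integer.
$4653113

off 0x04: read 61 47 00 39 as big → 0x61470039
  opcode bits[31:26]=0x18: movi/RI
  [25:24] rd=1 = R1
  [23:0] imm=4653113 = $4653113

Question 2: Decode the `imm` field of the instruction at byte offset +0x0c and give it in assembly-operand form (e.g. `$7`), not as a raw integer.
off 0x0c: read 63 f0 59 47 as big → 0x63f05947
  top 6b → 0x18 → movi [RI]
  rd: (w>>24)&0x3=0x3 → R3
  imm: (w>>0)&0xffffff=0xf05947 → $15751495

$15751495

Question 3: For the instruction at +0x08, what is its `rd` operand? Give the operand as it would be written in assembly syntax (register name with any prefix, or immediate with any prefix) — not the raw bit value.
R2

[08] c6 40 00 00 → 0xc6400000
  op=0xc6400000>>26=0x31 ⇒ and (RR)
  rd: (w>>24)&0x3=0x2 → R2
  rs: (w>>22)&0x3=0x1 → R1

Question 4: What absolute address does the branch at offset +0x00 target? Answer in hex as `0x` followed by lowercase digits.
0x1240

+0x00: 00 00 00 04 ⇒ word 0x00000004 (big)
  op=0x00000004>>26=0x0 ⇒ call (J)
  imm@[25:0]=0x4 ⇒ $4
  target = base 0x1238 + off 0x00 + 4 + imm 4 = 0x1240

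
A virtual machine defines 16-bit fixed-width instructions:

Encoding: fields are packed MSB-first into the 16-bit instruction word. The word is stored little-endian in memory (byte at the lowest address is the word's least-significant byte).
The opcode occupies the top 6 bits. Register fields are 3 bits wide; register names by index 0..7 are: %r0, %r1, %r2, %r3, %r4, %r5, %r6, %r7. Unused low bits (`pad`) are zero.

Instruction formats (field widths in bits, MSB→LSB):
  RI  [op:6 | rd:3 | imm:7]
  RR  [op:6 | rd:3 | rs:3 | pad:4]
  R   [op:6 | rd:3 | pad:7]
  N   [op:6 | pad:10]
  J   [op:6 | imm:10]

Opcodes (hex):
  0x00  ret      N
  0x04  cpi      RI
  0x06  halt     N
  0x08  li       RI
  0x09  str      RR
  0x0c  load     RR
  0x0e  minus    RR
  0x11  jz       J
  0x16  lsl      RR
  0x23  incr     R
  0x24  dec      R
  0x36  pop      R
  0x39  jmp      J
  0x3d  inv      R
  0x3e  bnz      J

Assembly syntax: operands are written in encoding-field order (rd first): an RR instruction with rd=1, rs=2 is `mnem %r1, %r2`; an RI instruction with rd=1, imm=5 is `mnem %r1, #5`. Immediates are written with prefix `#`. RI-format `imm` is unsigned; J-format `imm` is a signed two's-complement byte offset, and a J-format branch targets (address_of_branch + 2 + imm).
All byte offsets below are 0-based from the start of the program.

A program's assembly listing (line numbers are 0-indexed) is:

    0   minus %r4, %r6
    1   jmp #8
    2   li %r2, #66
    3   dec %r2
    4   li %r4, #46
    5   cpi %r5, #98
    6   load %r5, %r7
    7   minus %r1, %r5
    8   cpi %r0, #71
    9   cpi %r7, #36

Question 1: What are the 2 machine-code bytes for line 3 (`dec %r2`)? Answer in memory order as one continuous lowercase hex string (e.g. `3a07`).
0091

3. dec fields op=0x24:6|rd=2:3|pad=0:7 → word 9100h → 00 91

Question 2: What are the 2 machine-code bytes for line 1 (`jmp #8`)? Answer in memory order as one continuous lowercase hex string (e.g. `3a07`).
L1: jmp op=0x39:6|imm=8:10 ⇒ 0xe408 ⇒ little 08 e4

08e4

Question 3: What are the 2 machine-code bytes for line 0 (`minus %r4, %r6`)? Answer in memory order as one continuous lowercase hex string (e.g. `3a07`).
603a

L0: minus op=0xe:6|rd=4:3|rs=6:3|pad=0:4 ⇒ 0x3a60 ⇒ little 60 3a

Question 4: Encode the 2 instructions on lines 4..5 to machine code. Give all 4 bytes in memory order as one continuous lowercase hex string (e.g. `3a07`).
L4: li op=0x8:6|rd=4:3|imm=46:7 ⇒ 0x222e ⇒ little 2e 22
L5: cpi op=0x4:6|rd=5:3|imm=98:7 ⇒ 0x12e2 ⇒ little e2 12

2e22e212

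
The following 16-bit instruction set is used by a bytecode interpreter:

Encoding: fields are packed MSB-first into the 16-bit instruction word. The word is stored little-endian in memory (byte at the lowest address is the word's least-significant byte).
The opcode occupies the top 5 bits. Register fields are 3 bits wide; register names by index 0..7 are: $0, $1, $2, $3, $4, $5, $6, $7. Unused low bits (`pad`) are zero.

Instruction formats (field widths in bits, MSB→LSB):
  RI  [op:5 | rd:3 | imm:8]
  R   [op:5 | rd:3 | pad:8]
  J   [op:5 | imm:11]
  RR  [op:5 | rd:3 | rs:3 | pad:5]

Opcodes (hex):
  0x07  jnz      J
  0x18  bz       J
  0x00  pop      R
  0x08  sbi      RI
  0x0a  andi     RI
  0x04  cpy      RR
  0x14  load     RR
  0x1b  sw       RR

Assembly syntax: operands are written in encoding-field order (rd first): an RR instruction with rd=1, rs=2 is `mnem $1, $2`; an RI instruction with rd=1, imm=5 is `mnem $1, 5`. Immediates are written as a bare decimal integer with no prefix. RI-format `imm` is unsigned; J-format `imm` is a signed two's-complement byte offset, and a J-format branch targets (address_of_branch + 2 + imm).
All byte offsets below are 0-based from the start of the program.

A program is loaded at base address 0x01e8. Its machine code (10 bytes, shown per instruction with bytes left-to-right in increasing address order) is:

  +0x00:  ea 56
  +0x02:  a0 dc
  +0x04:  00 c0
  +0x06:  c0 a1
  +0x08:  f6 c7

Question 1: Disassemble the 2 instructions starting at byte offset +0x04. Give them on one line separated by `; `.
bz 0; load $1, $6

off 0x04: read 00 c0 as little → 0xc000
  top 5b → 0x18 → bz [J]
  imm: (w>>0)&0x7ff=0x0 → 0
off 0x06: read c0 a1 as little → 0xa1c0
  top 5b → 0x14 → load [RR]
  rd: (w>>8)&0x7=0x1 → $1
  rs: (w>>5)&0x7=0x6 → $6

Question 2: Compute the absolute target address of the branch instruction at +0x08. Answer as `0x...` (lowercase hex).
off 0x08: read f6 c7 as little → 0xc7f6
  top 5b → 0x18 → bz [J]
  imm: (w>>0)&0x7ff=0x7f6 (s11→-10) → -10
  target = base 0x01e8 + off 0x08 + 2 + imm -10 = 0x01e8

0x01e8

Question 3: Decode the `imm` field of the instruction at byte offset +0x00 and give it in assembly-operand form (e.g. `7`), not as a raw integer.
234

[00] ea 56 → 0x56ea
  top 5b → 0xa → andi [RI]
  rd@[10:8]=0x6 ⇒ $6
  imm@[7:0]=0xea ⇒ 234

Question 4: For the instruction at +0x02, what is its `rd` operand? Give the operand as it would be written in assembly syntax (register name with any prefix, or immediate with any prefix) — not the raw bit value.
$4

@+02  little-endian(a0 dc) = 0xdca0
  op=0xdca0>>11=0x1b ⇒ sw (RR)
  rd@[10:8]=0x4 ⇒ $4
  rs@[7:5]=0x5 ⇒ $5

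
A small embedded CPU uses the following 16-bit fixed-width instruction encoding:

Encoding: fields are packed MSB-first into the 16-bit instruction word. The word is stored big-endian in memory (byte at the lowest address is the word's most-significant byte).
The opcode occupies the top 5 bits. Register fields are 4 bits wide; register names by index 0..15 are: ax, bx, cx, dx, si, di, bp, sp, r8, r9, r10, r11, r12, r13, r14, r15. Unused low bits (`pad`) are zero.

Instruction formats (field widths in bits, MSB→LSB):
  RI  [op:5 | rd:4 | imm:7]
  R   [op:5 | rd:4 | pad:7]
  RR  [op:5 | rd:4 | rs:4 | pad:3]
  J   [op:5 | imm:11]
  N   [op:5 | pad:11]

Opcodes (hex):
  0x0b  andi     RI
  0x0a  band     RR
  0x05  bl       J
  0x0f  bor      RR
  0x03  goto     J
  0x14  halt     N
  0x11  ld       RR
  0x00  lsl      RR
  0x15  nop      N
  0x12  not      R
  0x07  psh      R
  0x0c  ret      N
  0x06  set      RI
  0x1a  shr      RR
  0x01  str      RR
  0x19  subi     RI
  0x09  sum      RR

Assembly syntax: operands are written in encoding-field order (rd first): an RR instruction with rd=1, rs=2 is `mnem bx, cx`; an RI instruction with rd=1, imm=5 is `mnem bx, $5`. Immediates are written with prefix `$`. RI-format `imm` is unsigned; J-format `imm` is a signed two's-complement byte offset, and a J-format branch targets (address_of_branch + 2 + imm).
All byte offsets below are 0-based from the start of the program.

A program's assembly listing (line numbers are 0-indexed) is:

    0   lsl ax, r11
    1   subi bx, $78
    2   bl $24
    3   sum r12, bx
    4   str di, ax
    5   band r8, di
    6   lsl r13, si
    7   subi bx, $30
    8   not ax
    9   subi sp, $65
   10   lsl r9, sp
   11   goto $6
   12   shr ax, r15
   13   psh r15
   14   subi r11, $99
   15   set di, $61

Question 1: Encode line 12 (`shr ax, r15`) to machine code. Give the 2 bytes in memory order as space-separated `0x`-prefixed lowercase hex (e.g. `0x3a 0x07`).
12. shr fields op=0x1a:5|rd=0:4|rs=15:4|pad=0:3 → word d078h → d0 78

0xd0 0x78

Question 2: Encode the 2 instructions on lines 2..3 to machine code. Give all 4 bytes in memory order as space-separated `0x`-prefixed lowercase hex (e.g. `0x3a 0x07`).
line 2 (bl): pack op=0x5:5|imm=24:11 = 0x2818; big→ 28 18
line 3 (sum): pack op=0x9:5|rd=12:4|rs=1:4|pad=0:3 = 0x4e08; big→ 4e 08

0x28 0x18 0x4e 0x08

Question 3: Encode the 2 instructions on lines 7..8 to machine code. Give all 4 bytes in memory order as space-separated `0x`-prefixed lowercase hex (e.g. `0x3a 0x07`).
0xc8 0x9e 0x90 0x00

line 7 (subi): pack op=0x19:5|rd=1:4|imm=30:7 = 0xc89e; big→ c8 9e
line 8 (not): pack op=0x12:5|rd=0:4|pad=0:7 = 0x9000; big→ 90 00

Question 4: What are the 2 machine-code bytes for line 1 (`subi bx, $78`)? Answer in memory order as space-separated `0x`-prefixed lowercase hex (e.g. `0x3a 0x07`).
line 1 (subi): pack op=0x19:5|rd=1:4|imm=78:7 = 0xc8ce; big→ c8 ce

0xc8 0xce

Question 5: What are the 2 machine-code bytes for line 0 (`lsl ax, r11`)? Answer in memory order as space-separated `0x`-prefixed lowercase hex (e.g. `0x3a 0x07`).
0. lsl fields op=0x0:5|rd=0:4|rs=11:4|pad=0:3 → word 0058h → 00 58

0x00 0x58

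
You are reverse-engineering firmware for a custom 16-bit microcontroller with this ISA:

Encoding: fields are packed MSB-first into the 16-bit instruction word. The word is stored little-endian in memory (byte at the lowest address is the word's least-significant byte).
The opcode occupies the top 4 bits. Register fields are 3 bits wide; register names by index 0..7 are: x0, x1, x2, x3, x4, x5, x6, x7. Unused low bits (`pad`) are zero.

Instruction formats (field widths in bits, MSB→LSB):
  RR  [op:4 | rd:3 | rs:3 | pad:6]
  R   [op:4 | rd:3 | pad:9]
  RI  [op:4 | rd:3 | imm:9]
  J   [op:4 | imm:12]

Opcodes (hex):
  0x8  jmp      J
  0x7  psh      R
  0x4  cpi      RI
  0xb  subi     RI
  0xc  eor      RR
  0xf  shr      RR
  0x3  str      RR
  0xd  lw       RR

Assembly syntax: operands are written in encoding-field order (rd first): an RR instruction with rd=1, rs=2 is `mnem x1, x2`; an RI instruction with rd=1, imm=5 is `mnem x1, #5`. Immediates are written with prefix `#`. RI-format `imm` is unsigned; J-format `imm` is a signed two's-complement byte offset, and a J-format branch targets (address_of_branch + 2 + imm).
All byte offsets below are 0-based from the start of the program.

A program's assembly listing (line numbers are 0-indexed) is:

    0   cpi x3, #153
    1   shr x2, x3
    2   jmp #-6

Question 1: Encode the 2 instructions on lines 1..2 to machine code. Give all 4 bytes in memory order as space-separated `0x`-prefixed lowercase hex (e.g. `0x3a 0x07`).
0xc0 0xf4 0xfa 0x8f

L1: shr op=0xf:4|rd=2:3|rs=3:3|pad=0:6 ⇒ 0xf4c0 ⇒ little c0 f4
L2: jmp op=0x8:4|imm=-6:12 ⇒ 0x8ffa ⇒ little fa 8f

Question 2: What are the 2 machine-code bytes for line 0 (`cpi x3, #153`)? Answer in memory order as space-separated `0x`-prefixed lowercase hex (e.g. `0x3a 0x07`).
L0: cpi op=0x4:4|rd=3:3|imm=153:9 ⇒ 0x4699 ⇒ little 99 46

0x99 0x46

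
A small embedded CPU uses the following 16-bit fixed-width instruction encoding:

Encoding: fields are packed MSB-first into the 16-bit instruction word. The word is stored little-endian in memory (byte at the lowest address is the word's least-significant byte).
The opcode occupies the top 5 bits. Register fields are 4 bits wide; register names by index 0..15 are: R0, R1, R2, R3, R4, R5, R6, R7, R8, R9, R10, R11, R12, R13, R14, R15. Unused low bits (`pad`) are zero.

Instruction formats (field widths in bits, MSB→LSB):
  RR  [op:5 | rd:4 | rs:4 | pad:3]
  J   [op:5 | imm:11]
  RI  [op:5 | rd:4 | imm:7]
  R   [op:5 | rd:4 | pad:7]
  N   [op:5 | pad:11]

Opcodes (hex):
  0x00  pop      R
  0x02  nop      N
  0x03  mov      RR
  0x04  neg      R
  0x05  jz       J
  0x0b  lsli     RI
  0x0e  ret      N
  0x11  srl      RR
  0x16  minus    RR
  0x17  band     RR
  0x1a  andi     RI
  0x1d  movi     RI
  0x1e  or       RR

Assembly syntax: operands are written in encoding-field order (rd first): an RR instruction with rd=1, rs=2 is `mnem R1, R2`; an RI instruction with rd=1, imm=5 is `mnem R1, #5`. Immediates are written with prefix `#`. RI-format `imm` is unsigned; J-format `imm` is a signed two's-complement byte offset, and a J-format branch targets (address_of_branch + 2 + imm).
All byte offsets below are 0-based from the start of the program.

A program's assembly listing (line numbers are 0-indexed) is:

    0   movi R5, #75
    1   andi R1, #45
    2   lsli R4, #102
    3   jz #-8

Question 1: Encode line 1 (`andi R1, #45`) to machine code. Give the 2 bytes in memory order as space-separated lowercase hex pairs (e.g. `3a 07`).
ad d0

line 1 (andi): pack op=0x1a:5|rd=1:4|imm=45:7 = 0xd0ad; little→ ad d0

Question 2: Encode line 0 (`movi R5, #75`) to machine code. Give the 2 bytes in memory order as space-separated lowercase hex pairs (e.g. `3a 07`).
0. movi fields op=0x1d:5|rd=5:4|imm=75:7 → word eacbh → cb ea

cb ea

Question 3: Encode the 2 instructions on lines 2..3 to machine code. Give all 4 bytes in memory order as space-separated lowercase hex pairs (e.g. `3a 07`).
66 5a f8 2f

line 2 (lsli): pack op=0xb:5|rd=4:4|imm=102:7 = 0x5a66; little→ 66 5a
line 3 (jz): pack op=0x5:5|imm=-8:11 = 0x2ff8; little→ f8 2f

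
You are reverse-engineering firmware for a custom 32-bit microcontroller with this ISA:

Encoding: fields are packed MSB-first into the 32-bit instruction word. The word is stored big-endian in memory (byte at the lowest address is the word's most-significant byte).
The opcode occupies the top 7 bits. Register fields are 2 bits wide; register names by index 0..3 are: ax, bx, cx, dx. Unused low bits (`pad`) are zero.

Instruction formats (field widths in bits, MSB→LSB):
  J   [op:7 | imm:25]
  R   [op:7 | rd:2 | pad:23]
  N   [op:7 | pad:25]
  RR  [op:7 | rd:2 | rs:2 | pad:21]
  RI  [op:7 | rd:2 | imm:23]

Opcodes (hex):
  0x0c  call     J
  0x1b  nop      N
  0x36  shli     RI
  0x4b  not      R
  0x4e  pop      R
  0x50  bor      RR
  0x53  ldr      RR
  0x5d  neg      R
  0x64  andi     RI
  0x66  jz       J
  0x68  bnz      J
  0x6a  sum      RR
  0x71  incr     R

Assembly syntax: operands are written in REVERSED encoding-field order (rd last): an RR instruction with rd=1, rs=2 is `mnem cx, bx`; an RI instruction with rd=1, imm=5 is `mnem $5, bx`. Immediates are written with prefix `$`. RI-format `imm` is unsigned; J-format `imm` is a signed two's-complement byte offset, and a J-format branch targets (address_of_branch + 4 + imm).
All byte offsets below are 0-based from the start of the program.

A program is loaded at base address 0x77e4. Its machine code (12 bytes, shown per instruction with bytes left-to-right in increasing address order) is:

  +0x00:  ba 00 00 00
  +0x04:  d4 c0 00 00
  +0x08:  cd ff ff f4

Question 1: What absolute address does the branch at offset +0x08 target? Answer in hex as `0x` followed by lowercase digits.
off 0x08: read cd ff ff f4 as big → 0xcdfffff4
  op=0xcdfffff4>>25=0x66 ⇒ jz (J)
  imm: (w>>0)&0x1ffffff=0x1fffff4 (s25→-12) → $-12
  target = base 0x77e4 + off 0x08 + 4 + imm -12 = 0x77e4

0x77e4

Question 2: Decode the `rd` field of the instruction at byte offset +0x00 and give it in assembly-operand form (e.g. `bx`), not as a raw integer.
ax

[00] ba 00 00 00 → 0xba000000
  opcode bits[31:25]=0x5d: neg/R
  [24:23] rd=0 = ax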